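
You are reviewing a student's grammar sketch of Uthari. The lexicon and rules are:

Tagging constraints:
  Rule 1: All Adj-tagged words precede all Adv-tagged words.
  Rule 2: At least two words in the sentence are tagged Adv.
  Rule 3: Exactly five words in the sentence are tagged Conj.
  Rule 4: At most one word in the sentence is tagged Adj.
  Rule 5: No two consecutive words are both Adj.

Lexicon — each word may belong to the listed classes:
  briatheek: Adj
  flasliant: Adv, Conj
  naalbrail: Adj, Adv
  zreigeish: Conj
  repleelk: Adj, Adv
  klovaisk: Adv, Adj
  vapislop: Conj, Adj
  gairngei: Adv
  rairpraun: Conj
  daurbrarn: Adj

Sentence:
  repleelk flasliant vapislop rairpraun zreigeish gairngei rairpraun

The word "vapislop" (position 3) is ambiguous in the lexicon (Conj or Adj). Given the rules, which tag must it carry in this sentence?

Candidates per position — 1:repleelk {Adj,Adv}; 2:flasliant {Adv,Conj}; 3:vapislop {Conj,Adj}; 4:rairpraun {Conj}; 5:zreigeish {Conj}; 6:gairngei {Adv}; 7:rairpraun {Conj}.
Position 2: Adv is ruled out by rule 3; that leaves Conj.
Position 3: Adj is ruled out by rule 3; that leaves Conj.
Position 1: Adj is ruled out by rule 2; that leaves Adv.
The only consistent sequence is: Adv Conj Conj Conj Conj Adv Conj.
Checking: rule 1 satisfied; rule 2 satisfied; rule 3 satisfied; rule 4 satisfied; rule 5 satisfied.

Conj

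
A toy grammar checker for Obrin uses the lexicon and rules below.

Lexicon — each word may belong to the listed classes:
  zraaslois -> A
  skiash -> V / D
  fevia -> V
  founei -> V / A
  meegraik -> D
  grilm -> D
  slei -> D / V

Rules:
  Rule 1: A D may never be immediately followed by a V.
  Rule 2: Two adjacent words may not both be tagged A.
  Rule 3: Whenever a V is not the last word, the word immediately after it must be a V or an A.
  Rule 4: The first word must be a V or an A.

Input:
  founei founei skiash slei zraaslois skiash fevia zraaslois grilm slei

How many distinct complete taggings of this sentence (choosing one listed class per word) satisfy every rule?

Candidates per position — 1:founei {V,A}; 2:founei {V,A}; 3:skiash {V,D}; 4:slei {D,V}; 5:zraaslois {A}; 6:skiash {V,D}; 7:fevia {V}; 8:zraaslois {A}; 9:grilm {D}; 10:slei {D,V}.
There are 64 candidate sequences in total.
The sequences that satisfy every rule: V V V V A V V A D D; V A V V A V V A D D; V A D D A V V A D D; A V V V A V V A D D.
Count = 4.

4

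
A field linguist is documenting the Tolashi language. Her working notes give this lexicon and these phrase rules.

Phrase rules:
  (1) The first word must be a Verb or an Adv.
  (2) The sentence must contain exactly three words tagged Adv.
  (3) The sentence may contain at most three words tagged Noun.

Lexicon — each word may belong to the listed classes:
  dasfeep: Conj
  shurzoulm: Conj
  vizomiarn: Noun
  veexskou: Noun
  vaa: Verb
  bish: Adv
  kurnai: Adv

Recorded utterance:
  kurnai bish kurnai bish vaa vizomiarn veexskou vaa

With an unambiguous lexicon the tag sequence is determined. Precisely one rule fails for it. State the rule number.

2

Fixed tagging: Adv Adv Adv Adv Verb Noun Noun Verb.
Rule check: R1 ✓, R2 ✗, R3 ✓.
Only rule 2 fails.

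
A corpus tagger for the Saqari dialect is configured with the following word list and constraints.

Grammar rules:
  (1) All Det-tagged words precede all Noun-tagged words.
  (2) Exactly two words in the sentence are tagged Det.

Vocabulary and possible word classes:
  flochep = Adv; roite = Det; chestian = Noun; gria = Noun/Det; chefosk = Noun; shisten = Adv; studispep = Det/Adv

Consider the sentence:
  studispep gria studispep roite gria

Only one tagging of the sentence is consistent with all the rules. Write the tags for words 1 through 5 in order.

Adv Det Adv Det Noun

Candidates per position — 1:studispep {Det,Adv}; 2:gria {Noun,Det}; 3:studispep {Det,Adv}; 4:roite {Det}; 5:gria {Noun,Det}.
If word 2 were Noun, no tagging could satisfy rule 1; so word 2 is Det.
If word 3 were Det, no tagging could satisfy rule 2; so word 3 is Adv.
If word 5 were Det, no tagging could satisfy rule 2; so word 5 is Noun.
If word 1 were Det, no tagging could satisfy rule 2; so word 1 is Adv.
That leaves exactly one tagging: Adv Det Adv Det Noun.
Check: rule 1 satisfied; rule 2 satisfied.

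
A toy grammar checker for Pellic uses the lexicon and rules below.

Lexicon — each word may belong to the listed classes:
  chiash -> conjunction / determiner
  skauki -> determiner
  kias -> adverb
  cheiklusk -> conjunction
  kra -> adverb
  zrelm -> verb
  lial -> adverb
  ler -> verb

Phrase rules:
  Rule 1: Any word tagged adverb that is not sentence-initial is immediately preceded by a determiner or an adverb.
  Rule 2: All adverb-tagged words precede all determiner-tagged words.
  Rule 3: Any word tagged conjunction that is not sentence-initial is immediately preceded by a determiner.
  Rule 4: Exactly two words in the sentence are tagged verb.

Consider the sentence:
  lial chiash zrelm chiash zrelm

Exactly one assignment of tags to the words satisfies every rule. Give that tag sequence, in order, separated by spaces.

adverb determiner verb determiner verb

Candidates per position — 1:lial {adverb}; 2:chiash {conjunction,determiner}; 3:zrelm {verb}; 4:chiash {conjunction,determiner}; 5:zrelm {verb}.
Word 2 cannot be conjunction — rule 3 would then fail for every completion. It is determiner.
Word 4 cannot be conjunction — rule 3 would then fail for every completion. It is determiner.
The unique satisfying tagging is: adverb determiner verb determiner verb.
Check: rule 1 holds; rule 2 holds; rule 3 holds; rule 4 holds.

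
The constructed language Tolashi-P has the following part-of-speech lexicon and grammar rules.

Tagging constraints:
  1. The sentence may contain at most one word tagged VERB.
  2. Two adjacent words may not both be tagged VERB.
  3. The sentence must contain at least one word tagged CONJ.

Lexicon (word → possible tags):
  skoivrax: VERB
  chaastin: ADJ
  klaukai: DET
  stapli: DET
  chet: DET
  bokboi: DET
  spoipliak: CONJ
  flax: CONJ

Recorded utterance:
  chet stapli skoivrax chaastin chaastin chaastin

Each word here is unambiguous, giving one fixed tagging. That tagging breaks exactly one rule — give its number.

Fixed tagging: DET DET VERB ADJ ADJ ADJ.
Applying the rules: R1 ok, R2 ok, R3 fails.
Only rule 3 fails.

3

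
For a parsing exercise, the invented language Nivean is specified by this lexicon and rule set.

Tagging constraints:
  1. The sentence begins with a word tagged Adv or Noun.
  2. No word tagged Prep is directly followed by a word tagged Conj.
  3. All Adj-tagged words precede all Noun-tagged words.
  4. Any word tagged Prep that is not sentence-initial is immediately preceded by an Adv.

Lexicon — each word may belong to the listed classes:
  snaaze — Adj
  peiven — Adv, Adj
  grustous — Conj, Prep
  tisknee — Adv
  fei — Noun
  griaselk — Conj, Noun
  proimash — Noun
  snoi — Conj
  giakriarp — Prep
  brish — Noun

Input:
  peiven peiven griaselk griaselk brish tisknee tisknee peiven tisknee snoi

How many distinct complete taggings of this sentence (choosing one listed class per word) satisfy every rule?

8

Candidates per position — 1:peiven {Adv,Adj}; 2:peiven {Adv,Adj}; 3:griaselk {Conj,Noun}; 4:griaselk {Conj,Noun}; 5:brish {Noun}; 6:tisknee {Adv}; 7:tisknee {Adv}; 8:peiven {Adv,Adj}; 9:tisknee {Adv}; 10:snoi {Conj}.
There are 32 candidate sequences in total.
Checking each against the rules leaves 8 sequences.
Count = 8.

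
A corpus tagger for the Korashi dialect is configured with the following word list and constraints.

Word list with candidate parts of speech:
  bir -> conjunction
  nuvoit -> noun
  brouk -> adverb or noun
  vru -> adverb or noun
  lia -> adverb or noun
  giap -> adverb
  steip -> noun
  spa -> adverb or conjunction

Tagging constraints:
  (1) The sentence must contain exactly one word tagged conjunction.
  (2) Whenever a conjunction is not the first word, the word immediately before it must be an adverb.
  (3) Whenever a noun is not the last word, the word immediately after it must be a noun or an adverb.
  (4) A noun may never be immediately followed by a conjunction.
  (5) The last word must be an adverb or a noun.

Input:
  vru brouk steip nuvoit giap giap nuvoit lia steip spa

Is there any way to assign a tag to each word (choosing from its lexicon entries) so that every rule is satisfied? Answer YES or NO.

NO

Candidates per position — 1:vru {adverb,noun}; 2:brouk {adverb,noun}; 3:steip {noun}; 4:nuvoit {noun}; 5:giap {adverb}; 6:giap {adverb}; 7:nuvoit {noun}; 8:lia {adverb,noun}; 9:steip {noun}; 10:spa {adverb,conjunction}.
Every candidate sequence violates at least one rule; no consistent tagging exists.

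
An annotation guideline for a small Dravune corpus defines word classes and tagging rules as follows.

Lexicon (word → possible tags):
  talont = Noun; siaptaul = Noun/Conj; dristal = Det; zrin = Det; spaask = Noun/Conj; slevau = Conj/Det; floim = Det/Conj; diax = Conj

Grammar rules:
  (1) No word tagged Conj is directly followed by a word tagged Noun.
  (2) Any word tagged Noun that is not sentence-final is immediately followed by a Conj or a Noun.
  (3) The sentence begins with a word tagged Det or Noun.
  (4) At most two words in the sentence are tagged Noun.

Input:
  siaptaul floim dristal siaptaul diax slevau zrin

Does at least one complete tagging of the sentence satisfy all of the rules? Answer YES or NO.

Candidates per position — 1:siaptaul {Noun,Conj}; 2:floim {Det,Conj}; 3:dristal {Det}; 4:siaptaul {Noun,Conj}; 5:diax {Conj}; 6:slevau {Conj,Det}; 7:zrin {Det}.
One satisfying assignment: Noun Conj Det Noun Conj Det Det.
Check: rule 1 ✓; rule 2 ✓; rule 3 ✓; rule 4 ✓.

YES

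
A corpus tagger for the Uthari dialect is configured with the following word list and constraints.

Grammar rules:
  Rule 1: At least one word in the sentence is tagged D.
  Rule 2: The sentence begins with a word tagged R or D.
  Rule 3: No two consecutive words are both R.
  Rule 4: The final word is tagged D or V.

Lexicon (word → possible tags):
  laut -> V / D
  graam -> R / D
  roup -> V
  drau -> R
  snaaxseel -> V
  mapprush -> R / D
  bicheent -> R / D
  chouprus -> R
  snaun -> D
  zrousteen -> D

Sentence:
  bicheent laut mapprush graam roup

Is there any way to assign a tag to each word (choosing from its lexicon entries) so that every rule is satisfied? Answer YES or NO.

Candidates per position — 1:bicheent {R,D}; 2:laut {V,D}; 3:mapprush {R,D}; 4:graam {R,D}; 5:roup {V}.
One satisfying assignment: R V R D V.
Rule-by-rule: rule 1 ✓; rule 2 ✓; rule 3 ✓; rule 4 ✓.

YES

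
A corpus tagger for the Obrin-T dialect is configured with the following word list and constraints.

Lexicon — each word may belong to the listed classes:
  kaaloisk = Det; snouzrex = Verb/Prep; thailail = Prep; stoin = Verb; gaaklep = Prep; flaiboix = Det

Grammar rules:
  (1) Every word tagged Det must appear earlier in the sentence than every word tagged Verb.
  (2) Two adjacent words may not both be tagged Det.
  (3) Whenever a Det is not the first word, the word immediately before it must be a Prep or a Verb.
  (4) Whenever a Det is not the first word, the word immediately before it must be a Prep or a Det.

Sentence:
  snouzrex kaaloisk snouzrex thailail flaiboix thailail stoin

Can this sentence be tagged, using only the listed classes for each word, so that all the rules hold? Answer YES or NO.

YES

Candidates per position — 1:snouzrex {Verb,Prep}; 2:kaaloisk {Det}; 3:snouzrex {Verb,Prep}; 4:thailail {Prep}; 5:flaiboix {Det}; 6:thailail {Prep}; 7:stoin {Verb}.
One satisfying assignment: Prep Det Prep Prep Det Prep Verb.
Check: rule 1 holds; rule 2 holds; rule 3 holds; rule 4 holds.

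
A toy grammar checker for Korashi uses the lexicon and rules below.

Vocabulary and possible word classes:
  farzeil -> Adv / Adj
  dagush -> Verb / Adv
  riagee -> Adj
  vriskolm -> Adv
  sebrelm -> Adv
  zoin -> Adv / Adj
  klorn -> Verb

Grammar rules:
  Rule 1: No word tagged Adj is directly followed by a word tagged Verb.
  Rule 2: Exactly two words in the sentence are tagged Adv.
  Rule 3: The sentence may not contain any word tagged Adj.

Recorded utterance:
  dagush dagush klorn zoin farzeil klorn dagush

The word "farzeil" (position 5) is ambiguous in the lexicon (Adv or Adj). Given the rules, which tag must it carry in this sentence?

Candidates per position — 1:dagush {Verb,Adv}; 2:dagush {Verb,Adv}; 3:klorn {Verb}; 4:zoin {Adv,Adj}; 5:farzeil {Adv,Adj}; 6:klorn {Verb}; 7:dagush {Verb,Adv}.
Position 4: tagging it Adj would leave rule 3 unsatisfiable, so it must be Adv.
Position 5: tagging it Adj would leave rule 1 unsatisfiable, so it must be Adv.
Position 7: tagging it Adv would leave rule 2 unsatisfiable, so it must be Verb.
Position 1: tagging it Adv would leave rule 2 unsatisfiable, so it must be Verb.
Position 2: tagging it Adv would leave rule 2 unsatisfiable, so it must be Verb.
So the tagging must be: Verb Verb Verb Adv Adv Verb Verb.
Check: rule 1 ✓; rule 2 ✓; rule 3 ✓.

Adv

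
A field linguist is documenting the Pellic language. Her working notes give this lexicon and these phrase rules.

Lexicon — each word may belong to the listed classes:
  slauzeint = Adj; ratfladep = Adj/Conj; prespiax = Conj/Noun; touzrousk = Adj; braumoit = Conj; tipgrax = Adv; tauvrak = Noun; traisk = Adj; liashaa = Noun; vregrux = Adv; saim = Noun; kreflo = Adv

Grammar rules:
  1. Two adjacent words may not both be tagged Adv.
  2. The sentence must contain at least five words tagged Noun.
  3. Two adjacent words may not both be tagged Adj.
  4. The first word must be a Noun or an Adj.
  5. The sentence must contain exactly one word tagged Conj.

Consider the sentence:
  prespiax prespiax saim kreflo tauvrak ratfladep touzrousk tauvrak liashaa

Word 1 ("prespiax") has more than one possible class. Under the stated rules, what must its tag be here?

Candidates per position — 1:prespiax {Conj,Noun}; 2:prespiax {Conj,Noun}; 3:saim {Noun}; 4:kreflo {Adv}; 5:tauvrak {Noun}; 6:ratfladep {Adj,Conj}; 7:touzrousk {Adj}; 8:tauvrak {Noun}; 9:liashaa {Noun}.
If word 1 were Conj, no tagging could satisfy rule 4; so word 1 is Noun.
If word 6 were Adj, no tagging could satisfy rule 3; so word 6 is Conj.
If word 2 were Conj, no tagging could satisfy rule 5; so word 2 is Noun.
The unique satisfying tagging is: Noun Noun Noun Adv Noun Conj Adj Noun Noun.
Rule-by-rule: rule 1 satisfied; rule 2 satisfied; rule 3 satisfied; rule 4 satisfied; rule 5 satisfied.

Noun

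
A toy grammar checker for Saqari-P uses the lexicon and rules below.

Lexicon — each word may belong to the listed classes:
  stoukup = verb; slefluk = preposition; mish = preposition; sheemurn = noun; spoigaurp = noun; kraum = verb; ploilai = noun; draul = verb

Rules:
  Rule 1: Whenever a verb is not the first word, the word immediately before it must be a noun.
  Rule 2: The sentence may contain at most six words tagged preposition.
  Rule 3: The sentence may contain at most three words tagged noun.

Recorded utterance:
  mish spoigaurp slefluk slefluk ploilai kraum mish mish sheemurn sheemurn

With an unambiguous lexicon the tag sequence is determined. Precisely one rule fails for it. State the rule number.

3

Fixed tagging: preposition noun preposition preposition noun verb preposition preposition noun noun.
Applying the rules: R1 ✓, R2 ✓, R3 ✗.
Only rule 3 fails.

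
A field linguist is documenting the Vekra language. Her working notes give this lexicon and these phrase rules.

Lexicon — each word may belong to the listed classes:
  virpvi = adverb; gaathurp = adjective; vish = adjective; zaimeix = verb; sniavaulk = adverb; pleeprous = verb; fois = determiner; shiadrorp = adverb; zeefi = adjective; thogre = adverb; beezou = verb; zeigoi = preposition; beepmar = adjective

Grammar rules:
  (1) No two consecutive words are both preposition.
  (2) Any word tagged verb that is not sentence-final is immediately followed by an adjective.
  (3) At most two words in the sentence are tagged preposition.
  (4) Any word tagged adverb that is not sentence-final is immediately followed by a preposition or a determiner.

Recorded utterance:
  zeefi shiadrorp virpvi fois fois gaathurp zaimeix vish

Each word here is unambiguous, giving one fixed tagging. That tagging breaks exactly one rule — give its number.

Fixed tagging: adjective adverb adverb determiner determiner adjective verb adjective.
Rule check: R1 holds, R2 holds, R3 holds, R4 violated.
Only rule 4 fails.

4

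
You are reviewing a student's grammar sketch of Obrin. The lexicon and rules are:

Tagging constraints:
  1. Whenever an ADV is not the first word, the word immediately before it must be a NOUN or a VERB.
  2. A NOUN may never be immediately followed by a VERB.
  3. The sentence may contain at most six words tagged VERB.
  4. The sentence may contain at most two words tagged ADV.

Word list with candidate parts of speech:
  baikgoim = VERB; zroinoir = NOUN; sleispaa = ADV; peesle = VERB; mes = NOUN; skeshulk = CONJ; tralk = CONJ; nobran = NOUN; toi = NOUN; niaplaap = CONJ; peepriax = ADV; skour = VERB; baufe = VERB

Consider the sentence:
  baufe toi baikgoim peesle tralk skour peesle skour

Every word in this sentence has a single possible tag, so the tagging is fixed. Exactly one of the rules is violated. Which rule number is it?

Fixed tagging: VERB NOUN VERB VERB CONJ VERB VERB VERB.
Checking each rule: R1 ✓, R2 ✗, R3 ✓, R4 ✓.
Only rule 2 fails.

2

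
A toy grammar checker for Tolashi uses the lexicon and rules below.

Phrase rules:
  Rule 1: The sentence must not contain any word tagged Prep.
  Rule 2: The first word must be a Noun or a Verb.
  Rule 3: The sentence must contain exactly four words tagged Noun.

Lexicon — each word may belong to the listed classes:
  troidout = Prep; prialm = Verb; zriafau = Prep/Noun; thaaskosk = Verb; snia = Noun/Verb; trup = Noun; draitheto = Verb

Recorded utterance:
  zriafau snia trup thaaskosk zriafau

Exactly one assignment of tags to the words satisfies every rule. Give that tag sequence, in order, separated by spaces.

Candidates per position — 1:zriafau {Prep,Noun}; 2:snia {Noun,Verb}; 3:trup {Noun}; 4:thaaskosk {Verb}; 5:zriafau {Prep,Noun}.
Word 1 cannot be Prep — rule 1 would then fail for every completion. It is Noun.
Word 2 cannot be Verb — rule 3 would then fail for every completion. It is Noun.
Word 5 cannot be Prep — rule 1 would then fail for every completion. It is Noun.
So the tagging must be: Noun Noun Noun Verb Noun.
Rule-by-rule: rule 1 satisfied; rule 2 satisfied; rule 3 satisfied.

Noun Noun Noun Verb Noun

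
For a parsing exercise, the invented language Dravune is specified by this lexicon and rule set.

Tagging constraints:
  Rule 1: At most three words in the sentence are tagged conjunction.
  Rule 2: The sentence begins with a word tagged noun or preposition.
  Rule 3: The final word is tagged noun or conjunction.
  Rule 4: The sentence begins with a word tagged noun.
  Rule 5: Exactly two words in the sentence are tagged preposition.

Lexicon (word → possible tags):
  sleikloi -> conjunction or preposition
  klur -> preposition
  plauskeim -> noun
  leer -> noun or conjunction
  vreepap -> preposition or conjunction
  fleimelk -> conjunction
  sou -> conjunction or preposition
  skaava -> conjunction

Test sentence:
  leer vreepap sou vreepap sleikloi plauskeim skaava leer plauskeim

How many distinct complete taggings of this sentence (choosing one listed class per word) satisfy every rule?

6

Candidates per position — 1:leer {noun,conjunction}; 2:vreepap {preposition,conjunction}; 3:sou {conjunction,preposition}; 4:vreepap {preposition,conjunction}; 5:sleikloi {conjunction,preposition}; 6:plauskeim {noun}; 7:skaava {conjunction}; 8:leer {noun,conjunction}; 9:plauskeim {noun}.
There are 64 candidate sequences in total.
Checking each against the rules leaves 6 sequences.
Count = 6.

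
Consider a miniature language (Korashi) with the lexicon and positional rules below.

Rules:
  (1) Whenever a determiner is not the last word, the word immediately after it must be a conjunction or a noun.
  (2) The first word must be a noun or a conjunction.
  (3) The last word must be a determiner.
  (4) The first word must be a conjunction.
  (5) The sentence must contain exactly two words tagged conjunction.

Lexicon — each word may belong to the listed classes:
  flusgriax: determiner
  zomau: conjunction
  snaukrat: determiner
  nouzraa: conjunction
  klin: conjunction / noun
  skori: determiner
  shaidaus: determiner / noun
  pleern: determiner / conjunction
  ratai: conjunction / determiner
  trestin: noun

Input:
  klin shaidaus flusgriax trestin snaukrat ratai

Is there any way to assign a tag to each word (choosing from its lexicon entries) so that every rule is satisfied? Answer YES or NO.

Candidates per position — 1:klin {conjunction,noun}; 2:shaidaus {determiner,noun}; 3:flusgriax {determiner}; 4:trestin {noun}; 5:snaukrat {determiner}; 6:ratai {conjunction,determiner}.
Every candidate sequence violates at least one rule; no consistent tagging exists.

NO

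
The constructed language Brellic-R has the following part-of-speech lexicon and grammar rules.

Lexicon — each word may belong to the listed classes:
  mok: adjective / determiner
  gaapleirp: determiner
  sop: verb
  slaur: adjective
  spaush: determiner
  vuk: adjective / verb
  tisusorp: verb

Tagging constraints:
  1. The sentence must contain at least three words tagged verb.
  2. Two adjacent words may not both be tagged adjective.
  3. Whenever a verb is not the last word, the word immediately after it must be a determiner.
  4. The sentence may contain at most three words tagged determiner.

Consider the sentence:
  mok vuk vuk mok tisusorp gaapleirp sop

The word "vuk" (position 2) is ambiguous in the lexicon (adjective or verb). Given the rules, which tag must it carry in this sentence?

Candidates per position — 1:mok {adjective,determiner}; 2:vuk {adjective,verb}; 3:vuk {adjective,verb}; 4:mok {adjective,determiner}; 5:tisusorp {verb}; 6:gaapleirp {determiner}; 7:sop {verb}.
Position 2: tagging it verb would leave rule 3 unsatisfiable, so it must be adjective.
Position 3: tagging it adjective would leave rule 1 unsatisfiable, so it must be verb.
Position 4: tagging it adjective would leave rule 3 unsatisfiable, so it must be determiner.
Position 1: tagging it adjective would leave rule 2 unsatisfiable, so it must be determiner.
The only consistent sequence is: determiner adjective verb determiner verb determiner verb.
Rule-by-rule: rule 1 ok; rule 2 ok; rule 3 ok; rule 4 ok.

adjective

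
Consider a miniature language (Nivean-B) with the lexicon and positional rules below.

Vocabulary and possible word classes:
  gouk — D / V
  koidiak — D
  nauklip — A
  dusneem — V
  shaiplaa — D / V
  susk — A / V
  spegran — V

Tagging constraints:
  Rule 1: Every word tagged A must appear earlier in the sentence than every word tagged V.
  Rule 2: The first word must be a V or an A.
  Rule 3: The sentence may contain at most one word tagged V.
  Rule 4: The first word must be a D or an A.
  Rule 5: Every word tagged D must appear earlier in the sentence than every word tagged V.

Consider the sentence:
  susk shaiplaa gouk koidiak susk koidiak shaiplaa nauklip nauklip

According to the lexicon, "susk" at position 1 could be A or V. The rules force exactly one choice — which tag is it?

Candidates per position — 1:susk {A,V}; 2:shaiplaa {D,V}; 3:gouk {D,V}; 4:koidiak {D}; 5:susk {A,V}; 6:koidiak {D}; 7:shaiplaa {D,V}; 8:nauklip {A}; 9:nauklip {A}.
If word 1 were V, no tagging could satisfy rule 1; so word 1 is A.
If word 2 were V, no tagging could satisfy rule 1; so word 2 is D.
If word 3 were V, no tagging could satisfy rule 1; so word 3 is D.
If word 5 were V, no tagging could satisfy rule 1; so word 5 is A.
If word 7 were V, no tagging could satisfy rule 1; so word 7 is D.
That leaves exactly one tagging: A D D D A D D A A.
Rule-by-rule: rule 1 ✓; rule 2 ✓; rule 3 ✓; rule 4 ✓; rule 5 ✓.

A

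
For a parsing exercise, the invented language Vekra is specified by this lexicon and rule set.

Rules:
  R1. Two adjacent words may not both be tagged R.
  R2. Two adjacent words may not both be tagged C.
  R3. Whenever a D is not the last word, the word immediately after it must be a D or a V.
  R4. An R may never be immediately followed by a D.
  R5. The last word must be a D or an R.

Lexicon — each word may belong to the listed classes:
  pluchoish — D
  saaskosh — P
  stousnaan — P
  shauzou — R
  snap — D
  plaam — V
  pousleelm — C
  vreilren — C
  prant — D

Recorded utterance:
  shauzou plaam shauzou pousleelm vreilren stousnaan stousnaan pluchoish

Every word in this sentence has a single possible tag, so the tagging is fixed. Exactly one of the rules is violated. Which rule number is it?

Fixed tagging: R V R C C P P D.
Checking each rule: R1 ✓, R2 ✗, R3 ✓, R4 ✓, R5 ✓.
Only rule 2 fails.

2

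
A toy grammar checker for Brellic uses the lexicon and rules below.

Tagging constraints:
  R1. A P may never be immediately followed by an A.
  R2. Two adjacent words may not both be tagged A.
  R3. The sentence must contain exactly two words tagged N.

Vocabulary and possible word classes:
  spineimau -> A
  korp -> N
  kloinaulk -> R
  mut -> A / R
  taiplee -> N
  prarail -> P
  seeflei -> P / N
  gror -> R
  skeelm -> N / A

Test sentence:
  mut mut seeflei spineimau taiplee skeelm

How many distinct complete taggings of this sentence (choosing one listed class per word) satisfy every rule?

3

Candidates per position — 1:mut {A,R}; 2:mut {A,R}; 3:seeflei {P,N}; 4:spineimau {A}; 5:taiplee {N}; 6:skeelm {N,A}.
There are 16 candidate sequences in total.
The sequences that satisfy every rule: A R N A N A; R A N A N A; R R N A N A.
Count = 3.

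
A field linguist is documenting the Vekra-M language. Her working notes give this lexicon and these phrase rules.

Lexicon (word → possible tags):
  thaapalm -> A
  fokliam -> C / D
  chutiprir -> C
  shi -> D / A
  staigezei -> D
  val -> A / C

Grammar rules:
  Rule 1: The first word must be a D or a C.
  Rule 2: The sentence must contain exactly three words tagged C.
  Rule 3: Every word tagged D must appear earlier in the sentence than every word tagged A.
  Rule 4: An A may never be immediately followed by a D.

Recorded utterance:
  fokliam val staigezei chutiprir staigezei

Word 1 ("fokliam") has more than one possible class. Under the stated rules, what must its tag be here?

Candidates per position — 1:fokliam {C,D}; 2:val {A,C}; 3:staigezei {D}; 4:chutiprir {C}; 5:staigezei {D}.
Position 1: D is ruled out by rule 2; that leaves C.
Position 2: A is ruled out by rule 2; that leaves C.
The only consistent sequence is: C C D C D.
Check: rule 1 ok; rule 2 ok; rule 3 ok; rule 4 ok.

C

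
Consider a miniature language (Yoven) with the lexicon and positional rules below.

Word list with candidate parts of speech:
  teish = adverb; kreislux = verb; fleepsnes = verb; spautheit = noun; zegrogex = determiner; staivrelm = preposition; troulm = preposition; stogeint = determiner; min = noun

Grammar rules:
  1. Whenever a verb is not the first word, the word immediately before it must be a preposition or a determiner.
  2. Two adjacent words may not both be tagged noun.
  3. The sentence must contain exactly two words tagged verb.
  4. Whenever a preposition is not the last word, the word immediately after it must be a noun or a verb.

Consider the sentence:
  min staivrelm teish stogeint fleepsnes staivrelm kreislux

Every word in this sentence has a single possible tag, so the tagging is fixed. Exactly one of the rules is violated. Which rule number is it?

Fixed tagging: noun preposition adverb determiner verb preposition verb.
Rule check: R1 ✓, R2 ✓, R3 ✓, R4 ✗.
Only rule 4 fails.

4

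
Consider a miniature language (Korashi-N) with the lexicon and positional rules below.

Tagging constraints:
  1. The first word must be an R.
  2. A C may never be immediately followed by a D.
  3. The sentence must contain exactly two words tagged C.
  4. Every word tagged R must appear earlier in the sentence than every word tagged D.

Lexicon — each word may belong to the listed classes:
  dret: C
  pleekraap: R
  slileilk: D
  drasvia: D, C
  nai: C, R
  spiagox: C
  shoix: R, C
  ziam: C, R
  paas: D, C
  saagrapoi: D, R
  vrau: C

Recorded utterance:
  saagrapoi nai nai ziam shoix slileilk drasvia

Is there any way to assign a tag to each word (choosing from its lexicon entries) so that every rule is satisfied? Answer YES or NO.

Candidates per position — 1:saagrapoi {D,R}; 2:nai {C,R}; 3:nai {C,R}; 4:ziam {C,R}; 5:shoix {R,C}; 6:slileilk {D}; 7:drasvia {D,C}.
One satisfying assignment: R C R R R D C.
Checking: rule 1 ok; rule 2 ok; rule 3 ok; rule 4 ok.

YES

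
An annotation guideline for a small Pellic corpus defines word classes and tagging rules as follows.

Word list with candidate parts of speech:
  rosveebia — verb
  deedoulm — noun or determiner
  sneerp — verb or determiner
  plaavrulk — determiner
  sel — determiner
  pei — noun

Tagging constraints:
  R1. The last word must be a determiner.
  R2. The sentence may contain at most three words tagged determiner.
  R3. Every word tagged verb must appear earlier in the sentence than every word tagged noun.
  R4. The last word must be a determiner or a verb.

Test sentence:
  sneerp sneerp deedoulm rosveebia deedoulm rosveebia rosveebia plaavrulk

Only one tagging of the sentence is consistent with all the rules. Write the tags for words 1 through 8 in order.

verb verb determiner verb determiner verb verb determiner

Candidates per position — 1:sneerp {verb,determiner}; 2:sneerp {verb,determiner}; 3:deedoulm {noun,determiner}; 4:rosveebia {verb}; 5:deedoulm {noun,determiner}; 6:rosveebia {verb}; 7:rosveebia {verb}; 8:plaavrulk {determiner}.
Word 3 cannot be noun — rule 3 would then fail for every completion. It is determiner.
Word 5 cannot be noun — rule 3 would then fail for every completion. It is determiner.
Word 1 cannot be determiner — rule 2 would then fail for every completion. It is verb.
Word 2 cannot be determiner — rule 2 would then fail for every completion. It is verb.
So the tagging must be: verb verb determiner verb determiner verb verb determiner.
Verifying each rule — rule 1 satisfied; rule 2 satisfied; rule 3 satisfied; rule 4 satisfied.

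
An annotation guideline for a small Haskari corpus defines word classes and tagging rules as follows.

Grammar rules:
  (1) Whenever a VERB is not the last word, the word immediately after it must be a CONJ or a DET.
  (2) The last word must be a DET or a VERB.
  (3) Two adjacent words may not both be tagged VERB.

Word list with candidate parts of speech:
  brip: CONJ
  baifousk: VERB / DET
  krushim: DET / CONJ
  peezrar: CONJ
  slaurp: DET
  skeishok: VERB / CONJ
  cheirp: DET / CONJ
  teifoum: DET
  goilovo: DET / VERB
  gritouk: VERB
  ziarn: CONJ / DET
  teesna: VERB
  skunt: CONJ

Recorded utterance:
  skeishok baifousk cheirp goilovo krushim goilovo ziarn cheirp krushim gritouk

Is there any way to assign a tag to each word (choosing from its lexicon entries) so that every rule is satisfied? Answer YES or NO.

Candidates per position — 1:skeishok {VERB,CONJ}; 2:baifousk {VERB,DET}; 3:cheirp {DET,CONJ}; 4:goilovo {DET,VERB}; 5:krushim {DET,CONJ}; 6:goilovo {DET,VERB}; 7:ziarn {CONJ,DET}; 8:cheirp {DET,CONJ}; 9:krushim {DET,CONJ}; 10:gritouk {VERB}.
One satisfying assignment: CONJ VERB CONJ DET DET DET DET DET CONJ VERB.
Verifying each rule — rule 1 ✓; rule 2 ✓; rule 3 ✓.

YES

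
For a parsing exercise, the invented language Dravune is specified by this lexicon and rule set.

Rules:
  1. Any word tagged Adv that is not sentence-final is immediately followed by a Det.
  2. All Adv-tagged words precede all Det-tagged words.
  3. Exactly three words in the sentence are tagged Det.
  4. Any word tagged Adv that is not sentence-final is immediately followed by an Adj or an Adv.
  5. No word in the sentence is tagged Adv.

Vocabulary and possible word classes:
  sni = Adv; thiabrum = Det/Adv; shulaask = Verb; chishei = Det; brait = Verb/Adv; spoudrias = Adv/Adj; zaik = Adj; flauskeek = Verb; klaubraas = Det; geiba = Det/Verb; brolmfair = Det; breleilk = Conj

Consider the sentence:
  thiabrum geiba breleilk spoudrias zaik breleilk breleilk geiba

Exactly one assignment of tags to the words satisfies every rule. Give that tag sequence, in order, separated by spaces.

Candidates per position — 1:thiabrum {Det,Adv}; 2:geiba {Det,Verb}; 3:breleilk {Conj}; 4:spoudrias {Adv,Adj}; 5:zaik {Adj}; 6:breleilk {Conj}; 7:breleilk {Conj}; 8:geiba {Det,Verb}.
Position 1: tagging it Adv would leave rule 3 unsatisfiable, so it must be Det.
Position 2: tagging it Verb would leave rule 3 unsatisfiable, so it must be Det.
Position 4: tagging it Adv would leave rule 1 unsatisfiable, so it must be Adj.
Position 8: tagging it Verb would leave rule 3 unsatisfiable, so it must be Det.
That leaves exactly one tagging: Det Det Conj Adj Adj Conj Conj Det.
Verifying each rule — rule 1 satisfied; rule 2 satisfied; rule 3 satisfied; rule 4 satisfied; rule 5 satisfied.

Det Det Conj Adj Adj Conj Conj Det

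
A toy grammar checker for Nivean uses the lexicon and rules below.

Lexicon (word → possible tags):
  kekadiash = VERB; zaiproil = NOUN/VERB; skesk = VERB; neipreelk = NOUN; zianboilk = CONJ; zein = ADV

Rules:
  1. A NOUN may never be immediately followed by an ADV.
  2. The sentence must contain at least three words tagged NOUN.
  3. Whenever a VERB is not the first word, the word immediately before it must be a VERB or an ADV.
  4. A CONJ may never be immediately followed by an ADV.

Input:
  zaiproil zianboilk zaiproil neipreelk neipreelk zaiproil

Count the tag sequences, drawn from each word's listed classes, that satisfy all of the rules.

2

Candidates per position — 1:zaiproil {NOUN,VERB}; 2:zianboilk {CONJ}; 3:zaiproil {NOUN,VERB}; 4:neipreelk {NOUN}; 5:neipreelk {NOUN}; 6:zaiproil {NOUN,VERB}.
There are 8 candidate sequences in total.
The sequences that satisfy every rule: NOUN CONJ NOUN NOUN NOUN NOUN; VERB CONJ NOUN NOUN NOUN NOUN.
Count = 2.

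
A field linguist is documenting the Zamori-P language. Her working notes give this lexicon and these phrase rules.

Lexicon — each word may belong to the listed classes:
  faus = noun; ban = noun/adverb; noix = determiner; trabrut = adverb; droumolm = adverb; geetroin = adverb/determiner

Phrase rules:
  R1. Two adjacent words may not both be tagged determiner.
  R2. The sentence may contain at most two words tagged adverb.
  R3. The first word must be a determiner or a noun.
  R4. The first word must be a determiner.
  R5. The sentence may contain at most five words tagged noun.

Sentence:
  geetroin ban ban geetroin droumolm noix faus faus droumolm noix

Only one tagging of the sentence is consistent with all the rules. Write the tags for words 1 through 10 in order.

determiner noun noun determiner adverb determiner noun noun adverb determiner

Candidates per position — 1:geetroin {adverb,determiner}; 2:ban {noun,adverb}; 3:ban {noun,adverb}; 4:geetroin {adverb,determiner}; 5:droumolm {adverb}; 6:noix {determiner}; 7:faus {noun}; 8:faus {noun}; 9:droumolm {adverb}; 10:noix {determiner}.
Position 1: tagging it adverb would leave rule 2 unsatisfiable, so it must be determiner.
Position 2: tagging it adverb would leave rule 2 unsatisfiable, so it must be noun.
Position 3: tagging it adverb would leave rule 2 unsatisfiable, so it must be noun.
Position 4: tagging it adverb would leave rule 2 unsatisfiable, so it must be determiner.
The unique satisfying tagging is: determiner noun noun determiner adverb determiner noun noun adverb determiner.
Checking: rule 1 satisfied; rule 2 satisfied; rule 3 satisfied; rule 4 satisfied; rule 5 satisfied.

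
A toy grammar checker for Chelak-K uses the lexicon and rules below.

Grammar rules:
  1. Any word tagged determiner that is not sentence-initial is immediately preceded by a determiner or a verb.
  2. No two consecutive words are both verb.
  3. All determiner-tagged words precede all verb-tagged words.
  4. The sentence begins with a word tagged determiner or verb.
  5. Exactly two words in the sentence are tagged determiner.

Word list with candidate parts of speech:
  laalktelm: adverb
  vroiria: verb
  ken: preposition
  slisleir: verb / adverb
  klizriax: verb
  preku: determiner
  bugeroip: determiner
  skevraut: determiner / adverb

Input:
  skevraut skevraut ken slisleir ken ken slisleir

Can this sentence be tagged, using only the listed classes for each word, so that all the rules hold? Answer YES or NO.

YES

Candidates per position — 1:skevraut {determiner,adverb}; 2:skevraut {determiner,adverb}; 3:ken {preposition}; 4:slisleir {verb,adverb}; 5:ken {preposition}; 6:ken {preposition}; 7:slisleir {verb,adverb}.
One satisfying assignment: determiner determiner preposition adverb preposition preposition verb.
Verifying each rule — rule 1 ok; rule 2 ok; rule 3 ok; rule 4 ok; rule 5 ok.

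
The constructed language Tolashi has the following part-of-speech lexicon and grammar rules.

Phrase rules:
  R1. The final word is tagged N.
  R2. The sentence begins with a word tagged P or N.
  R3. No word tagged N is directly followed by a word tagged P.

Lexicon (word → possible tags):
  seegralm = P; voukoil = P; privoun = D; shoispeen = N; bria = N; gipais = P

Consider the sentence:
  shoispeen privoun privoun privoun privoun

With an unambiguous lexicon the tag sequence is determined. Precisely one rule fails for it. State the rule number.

1

Fixed tagging: N D D D D.
Applying the rules: R1 violated, R2 holds, R3 holds.
Only rule 1 fails.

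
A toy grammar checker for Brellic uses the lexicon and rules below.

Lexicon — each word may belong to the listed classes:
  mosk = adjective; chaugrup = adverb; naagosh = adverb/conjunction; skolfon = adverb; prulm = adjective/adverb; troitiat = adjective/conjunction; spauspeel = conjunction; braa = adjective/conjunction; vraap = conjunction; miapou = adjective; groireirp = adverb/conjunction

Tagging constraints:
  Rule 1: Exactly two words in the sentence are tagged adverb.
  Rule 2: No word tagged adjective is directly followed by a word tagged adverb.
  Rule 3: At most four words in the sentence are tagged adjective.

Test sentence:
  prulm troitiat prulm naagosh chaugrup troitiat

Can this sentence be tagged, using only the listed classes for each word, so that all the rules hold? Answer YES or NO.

Candidates per position — 1:prulm {adjective,adverb}; 2:troitiat {adjective,conjunction}; 3:prulm {adjective,adverb}; 4:naagosh {adverb,conjunction}; 5:chaugrup {adverb}; 6:troitiat {adjective,conjunction}.
One satisfying assignment: adjective conjunction adverb conjunction adverb conjunction.
Check: rule 1 satisfied; rule 2 satisfied; rule 3 satisfied.

YES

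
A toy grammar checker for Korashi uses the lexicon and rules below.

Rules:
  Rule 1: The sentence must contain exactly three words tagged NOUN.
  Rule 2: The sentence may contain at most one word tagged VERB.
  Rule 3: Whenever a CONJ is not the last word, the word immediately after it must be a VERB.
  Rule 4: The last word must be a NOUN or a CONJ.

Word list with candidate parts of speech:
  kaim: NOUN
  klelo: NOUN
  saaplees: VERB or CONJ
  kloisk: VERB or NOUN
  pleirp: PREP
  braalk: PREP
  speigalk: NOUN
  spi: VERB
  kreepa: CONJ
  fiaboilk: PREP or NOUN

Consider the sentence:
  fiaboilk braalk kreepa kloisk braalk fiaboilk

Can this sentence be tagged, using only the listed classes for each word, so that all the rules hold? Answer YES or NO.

Candidates per position — 1:fiaboilk {PREP,NOUN}; 2:braalk {PREP}; 3:kreepa {CONJ}; 4:kloisk {VERB,NOUN}; 5:braalk {PREP}; 6:fiaboilk {PREP,NOUN}.
Every candidate sequence violates at least one rule; no consistent tagging exists.

NO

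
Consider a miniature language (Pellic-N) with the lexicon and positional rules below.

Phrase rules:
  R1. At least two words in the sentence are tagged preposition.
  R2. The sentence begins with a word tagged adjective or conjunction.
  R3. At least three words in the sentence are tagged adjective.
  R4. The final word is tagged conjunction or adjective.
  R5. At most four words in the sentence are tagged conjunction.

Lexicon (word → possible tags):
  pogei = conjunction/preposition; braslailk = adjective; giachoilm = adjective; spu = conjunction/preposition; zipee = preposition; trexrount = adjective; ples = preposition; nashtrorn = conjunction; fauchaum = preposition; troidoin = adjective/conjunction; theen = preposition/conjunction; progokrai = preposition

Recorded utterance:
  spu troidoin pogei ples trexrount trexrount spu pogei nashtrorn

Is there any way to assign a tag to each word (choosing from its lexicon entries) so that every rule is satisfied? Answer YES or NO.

Candidates per position — 1:spu {conjunction,preposition}; 2:troidoin {adjective,conjunction}; 3:pogei {conjunction,preposition}; 4:ples {preposition}; 5:trexrount {adjective}; 6:trexrount {adjective}; 7:spu {conjunction,preposition}; 8:pogei {conjunction,preposition}; 9:nashtrorn {conjunction}.
One satisfying assignment: conjunction adjective conjunction preposition adjective adjective preposition preposition conjunction.
Verifying each rule — rule 1 ✓; rule 2 ✓; rule 3 ✓; rule 4 ✓; rule 5 ✓.

YES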